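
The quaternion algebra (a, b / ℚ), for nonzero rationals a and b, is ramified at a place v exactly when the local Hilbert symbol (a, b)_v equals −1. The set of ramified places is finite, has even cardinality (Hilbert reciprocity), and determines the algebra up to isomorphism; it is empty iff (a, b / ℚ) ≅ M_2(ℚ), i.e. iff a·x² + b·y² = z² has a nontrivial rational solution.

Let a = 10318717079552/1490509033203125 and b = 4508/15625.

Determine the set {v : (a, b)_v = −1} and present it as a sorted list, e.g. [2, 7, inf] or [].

Mod squares: a ≡ 2185, b ≡ 23. Check v ∈ {∞, 2, 5, 7, 13, 17, 19, 23}.
v=19: a=19^1·(≡9), b=19^0·(≡17) mod 19; (9|19)=+1, (17|19)=+1; (−1)^{1·0·9}·(+1)^0·(+1)^1 = +1.
v=23: a=23^1·(≡2), b=23^1·(≡13) mod 23; (2|23)=+1, (13|23)=+1; (−1)^{1·1·11}·(+1)^1·(+1)^1 = -1.
v=∞: 2185 > 0 and 23 > 0  ⇒  (a,b)_∞ = +1.
v=2: v_2(a)=12, v_2(b)=2; units ≡ 1, 7 (mod 8); ε·ε+αω+βω = 0·1+12·0+2·0 ≡ 0  ⇒  (a,b)_2 = +1.
v=7: a=7^8·(≡2), b=7^2·(≡1) mod 7; (2|7)=+1, (1|7)=+1; (−1)^{8·2·3}·(+1)^2·(+1)^8 = +1.
v=17: a=17^-2·(≡8), b=17^0·(≡10) mod 17; (8|17)=+1, (10|17)=-1; (−1)^{-2·0·8}·(+1)^0·(-1)^-2 = +1.
v=5: a=5^-15·(≡2), b=5^-6·(≡3) mod 5; (2|5)=-1, (3|5)=-1; (−1)^{-15·-6·2}·(-1)^-6·(-1)^-15 = -1.
v=13: a=13^-2·(≡1), b=13^0·(≡3) mod 13; (1|13)=+1, (3|13)=+1; (−1)^{-2·0·6}·(+1)^0·(+1)^-2 = +1.
|Ram(2185, 23)| = 2, even; anisotropic at {5, 23}.

[5, 23]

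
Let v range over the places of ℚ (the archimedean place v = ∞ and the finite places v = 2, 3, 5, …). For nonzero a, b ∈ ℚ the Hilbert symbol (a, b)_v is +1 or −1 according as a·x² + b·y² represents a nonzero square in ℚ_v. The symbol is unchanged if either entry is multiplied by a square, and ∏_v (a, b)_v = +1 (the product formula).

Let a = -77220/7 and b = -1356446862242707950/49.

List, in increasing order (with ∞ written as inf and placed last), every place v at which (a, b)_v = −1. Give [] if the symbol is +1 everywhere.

[5, 7, 11, inf]

Mod squares: a ≡ -15015, b ≡ -78. Check v ∈ {∞, 2, 3, 5, 7, 11, 13, 23}.
v=2: v_2(a)=2, v_2(b)=1; units ≡ 1, 1 (mod 8); ε·ε+αω+βω = 0·0+2·0+1·0 ≡ 0  ⇒  (a,b)_2 = +1.
v=11: a=11^1·(≡6), b=11^4·(≡7) mod 11; (6|11)=-1, (7|11)=-1; (−1)^{1·4·5}·(-1)^4·(-1)^1 = -1.
v=23: a=23^0·(≡2), b=23^2·(≡14) mod 23; (2|23)=+1, (14|23)=-1; (−1)^{0·2·11}·(+1)^2·(-1)^0 = +1.
v=∞: -15015 < 0 and -78 < 0  ⇒  (a,b)_∞ = -1.
v=7: a=7^-1·(≡4), b=7^-2·(≡6) mod 7; (4|7)=+1, (6|7)=-1; (−1)^{-1·-2·3}·(+1)^-2·(-1)^-1 = -1.
v=13: a=13^1·(≡2), b=13^3·(≡11) mod 13; (2|13)=-1, (11|13)=-1; (−1)^{1·3·6}·(-1)^3·(-1)^1 = +1.
v=5: a=5^1·(≡3), b=5^2·(≡3) mod 5; (3|5)=-1, (3|5)=-1; (−1)^{1·2·2}·(-1)^2·(-1)^1 = -1.
v=3: a=3^3·(≡2), b=3^13·(≡1) mod 3; (2|3)=-1, (1|3)=+1; (−1)^{3·13·1}·(-1)^13·(+1)^3 = +1.
Ram(-15015, -78) = {5, 7, 11, ∞}; no ℚ_5-point on the conic.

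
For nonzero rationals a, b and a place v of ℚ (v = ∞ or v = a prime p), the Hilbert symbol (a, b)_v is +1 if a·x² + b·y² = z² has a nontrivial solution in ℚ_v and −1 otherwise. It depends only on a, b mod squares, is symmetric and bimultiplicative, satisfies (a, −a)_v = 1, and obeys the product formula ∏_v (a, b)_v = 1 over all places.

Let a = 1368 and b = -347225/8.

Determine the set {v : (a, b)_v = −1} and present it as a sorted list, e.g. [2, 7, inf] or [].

(a, b) ≡ (38, -27778) mod (ℚ^×)²; places V = {2, 3, 5, 17, 19, 43, ∞}.
(a,b)_∞: sgn(38)=+, sgn(-27778)=−, so +1.
(a,b)_2: α=3, β=-3; u≡3, v≡7 (mod 8); ε(u)ε(v)=1·1, αω(v)=3·0, βω(u)=-3·1; sum ≡ 0  ⇒  +1.
(a,b)_19: α=1, u≡15; β=1, v≡17 (mod 19); (15|19)=-1, (17|19)=+1; sign (−1)^1·-1^1·+1^1 = +1.
(a,b)_17: α=0, u≡8; β=1, v≡16 (mod 17); (8|17)=+1, (16|17)=+1; sign (−1)^0·+1^1·+1^0 = +1.
(a,b)_3: α=2, u≡2; β=0, v≡2 (mod 3); (2|3)=-1, (2|3)=-1; sign (−1)^0·-1^0·-1^2 = +1.
(a,b)_5: α=0, u≡3; β=2, v≡2 (mod 5); (3|5)=-1, (2|5)=-1; sign (−1)^0·-1^2·-1^0 = +1.
(a,b)_43: α=0, u≡35; β=1, v≡28 (mod 43); (35|43)=+1, (28|43)=-1; sign (−1)^0·+1^1·-1^0 = +1.
Every local symbol is +1, so the conic 38·x² + -27778·y² = z² has ℚ_v-points for all v and hence a ℚ-point; (a, b / ℚ) ≅ M_2(ℚ).

[]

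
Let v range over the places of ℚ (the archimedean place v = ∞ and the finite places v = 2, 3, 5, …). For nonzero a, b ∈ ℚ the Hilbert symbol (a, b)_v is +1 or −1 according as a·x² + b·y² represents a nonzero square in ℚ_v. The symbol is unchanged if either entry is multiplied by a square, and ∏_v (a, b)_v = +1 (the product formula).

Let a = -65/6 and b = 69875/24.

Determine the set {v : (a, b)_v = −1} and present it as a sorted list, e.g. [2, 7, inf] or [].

(a, b) ≡ (-390, 16770) mod (ℚ^×)²; places V = {2, 3, 5, 13, 43, ∞}.
(a,b)_5: α=1, u≡2; β=3, v≡1 (mod 5); (2|5)=-1, (1|5)=+1; sign (−1)^0·-1^3·+1^1 = -1.
(a,b)_2: α=-1, β=-3; u≡5, v≡1 (mod 8); ε(u)ε(v)=0·0, αω(v)=-1·0, βω(u)=-3·1; sum ≡ 1  ⇒  -1.
(a,b)_∞: sgn(-390)=−, sgn(16770)=+, so +1.
(a,b)_13: α=1, u≡10; β=1, v≡10 (mod 13); (10|13)=+1, (10|13)=+1; sign (−1)^0·+1^1·+1^1 = +1.
(a,b)_3: α=-1, u≡2; β=-1, v≡1 (mod 3); (2|3)=-1, (1|3)=+1; sign (−1)^1·-1^-1·+1^-1 = +1.
(a,b)_43: α=0, u≡25; β=1, v≡5 (mod 43); (25|43)=+1, (5|43)=-1; sign (−1)^0·+1^1·-1^0 = +1.
Ram(-390, 16770) = {2, 5}; no ℚ_2-point on the conic.

[2, 5]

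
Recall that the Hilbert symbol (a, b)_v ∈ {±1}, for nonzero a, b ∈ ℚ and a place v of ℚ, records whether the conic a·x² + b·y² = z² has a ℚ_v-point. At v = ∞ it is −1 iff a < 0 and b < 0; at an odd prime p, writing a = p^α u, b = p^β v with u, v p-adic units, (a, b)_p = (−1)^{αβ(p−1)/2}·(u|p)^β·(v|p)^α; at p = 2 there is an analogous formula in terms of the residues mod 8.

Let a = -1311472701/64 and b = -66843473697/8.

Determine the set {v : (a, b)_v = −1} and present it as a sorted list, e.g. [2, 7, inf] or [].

[7, 17, 31, inf]

(a, b) ≡ (-330429, -243474) mod (ℚ^×)²; places V = {2, 3, 7, 11, 13, 17, 19, 31, ∞}.
(a,b)_11: α=1, u≡2; β=1, v≡9 (mod 11); (2|11)=-1, (9|11)=+1; sign (−1)^1·-1^1·+1^1 = +1.
(a,b)_31: α=1, u≡18; β=1, v≡19 (mod 31); (18|31)=+1, (19|31)=+1; sign (−1)^1·+1^1·+1^1 = -1.
(a,b)_2: α=-6, β=-3; u≡3, v≡7 (mod 8); ε(u)ε(v)=1·1, αω(v)=-6·0, βω(u)=-3·1; sum ≡ 0  ⇒  +1.
(a,b)_13: α=0, u≡6; β=2, v≡12 (mod 13); (6|13)=-1, (12|13)=+1; sign (−1)^0·-1^2·+1^0 = +1.
(a,b)_7: α=2, u≡3; β=1, v≡4 (mod 7); (3|7)=-1, (4|7)=+1; sign (−1)^0·-1^1·+1^2 = -1.
(a,b)_∞: sgn(-330429)=−, sgn(-243474)=−, so -1.
(a,b)_3: α=5, u≡2; β=3, v≡1 (mod 3); (2|3)=-1, (1|3)=+1; sign (−1)^1·-1^3·+1^5 = +1.
(a,b)_17: α=1, u≡12; β=1, v≡1 (mod 17); (12|17)=-1, (1|17)=+1; sign (−1)^0·-1^1·+1^1 = -1.
(a,b)_19: α=1, u≡18; β=2, v≡9 (mod 19); (18|19)=-1, (9|19)=+1; sign (−1)^0·-1^2·+1^1 = +1.
(-330429, -243474 / ℚ) ramifies at {7, 17, 31, ∞}: a division algebra.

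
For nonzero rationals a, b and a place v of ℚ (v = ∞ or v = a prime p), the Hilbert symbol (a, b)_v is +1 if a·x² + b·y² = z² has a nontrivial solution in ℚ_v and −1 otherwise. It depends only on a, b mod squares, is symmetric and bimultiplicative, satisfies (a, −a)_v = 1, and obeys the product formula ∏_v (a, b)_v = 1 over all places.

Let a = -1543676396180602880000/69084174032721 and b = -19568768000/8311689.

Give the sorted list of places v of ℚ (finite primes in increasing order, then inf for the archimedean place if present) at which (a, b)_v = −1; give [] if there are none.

Mod squares: a ≡ -17, b ≡ -5. Check v ∈ {∞, 2, 3, 5, 7, 17, 23, 31}.
v=2: v_2(a)=26, v_2(b)=10; units ≡ 7, 3 (mod 8); ε·ε+αω+βω = 1·1+26·1+10·0 ≡ 1  ⇒  (a,b)_2 = -1.
v=7: a=7^2·(≡1), b=7^0·(≡2) mod 7; (1|7)=+1, (2|7)=+1; (−1)^{2·0·3}·(+1)^0·(+1)^2 = +1.
v=∞: -17 < 0 and -5 < 0  ⇒  (a,b)_∞ = -1.
v=5: a=5^4·(≡2), b=5^3·(≡4) mod 5; (2|5)=-1, (4|5)=+1; (−1)^{4·3·2}·(-1)^3·(+1)^4 = -1.
v=17: a=17^5·(≡1), b=17^2·(≡7) mod 17; (1|17)=+1, (7|17)=-1; (−1)^{5·2·8}·(+1)^2·(-1)^5 = -1.
v=31: a=31^-8·(≡5), b=31^-4·(≡15) mod 31; (5|31)=+1, (15|31)=-1; (−1)^{-8·-4·15}·(+1)^-4·(-1)^-8 = +1.
v=23: a=23^2·(≡8), b=23^2·(≡13) mod 23; (8|23)=+1, (13|23)=+1; (−1)^{2·2·11}·(+1)^2·(+1)^2 = +1.
v=3: a=3^-4·(≡1), b=3^-2·(≡1) mod 3; (1|3)=+1, (1|3)=+1; (−1)^{-4·-2·1}·(+1)^-2·(+1)^-4 = +1.
(-17, -5 / ℚ) ramifies at {2, 5, 17, ∞}: a division algebra.

[2, 5, 17, inf]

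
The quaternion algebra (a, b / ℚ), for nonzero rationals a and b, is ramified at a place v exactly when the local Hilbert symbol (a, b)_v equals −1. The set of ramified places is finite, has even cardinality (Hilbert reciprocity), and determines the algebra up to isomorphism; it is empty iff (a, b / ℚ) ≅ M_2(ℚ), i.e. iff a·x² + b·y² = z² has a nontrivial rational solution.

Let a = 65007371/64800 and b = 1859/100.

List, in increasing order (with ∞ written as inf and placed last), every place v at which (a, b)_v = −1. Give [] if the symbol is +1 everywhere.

(a, b) ≡ (22, 11) mod (ℚ^×)²; places V = {2, 3, 5, 11, 13, 17, ∞}.
(a,b)_2: α=-5, β=-2; u≡3, v≡3 (mod 8); ε(u)ε(v)=1·1, αω(v)=-5·1, βω(u)=-2·1; sum ≡ 0  ⇒  +1.
(a,b)_∞: sgn(22)=+, sgn(11)=+, so +1.
(a,b)_11: α=3, u≡10; β=1, v≡4 (mod 11); (10|11)=-1, (4|11)=+1; sign (−1)^1·-1^1·+1^3 = +1.
(a,b)_17: α=2, u≡14; β=0, v≡14 (mod 17); (14|17)=-1, (14|17)=-1; sign (−1)^0·-1^0·-1^2 = +1.
(a,b)_13: α=2, u≡10; β=2, v≡7 (mod 13); (10|13)=+1, (7|13)=-1; sign (−1)^0·+1^2·-1^2 = +1.
(a,b)_3: α=-4, u≡1; β=0, v≡2 (mod 3); (1|3)=+1, (2|3)=-1; sign (−1)^0·+1^0·-1^-4 = +1.
(a,b)_5: α=-2, u≡3; β=-2, v≡1 (mod 5); (3|5)=-1, (1|5)=+1; sign (−1)^0·-1^-2·+1^-2 = +1.
Ram(a, b) = ∅: the form 22·x² + 11·y² − z² is isotropic over every ℚ_v, so by Hasse–Minkowski it is isotropic over ℚ.

[]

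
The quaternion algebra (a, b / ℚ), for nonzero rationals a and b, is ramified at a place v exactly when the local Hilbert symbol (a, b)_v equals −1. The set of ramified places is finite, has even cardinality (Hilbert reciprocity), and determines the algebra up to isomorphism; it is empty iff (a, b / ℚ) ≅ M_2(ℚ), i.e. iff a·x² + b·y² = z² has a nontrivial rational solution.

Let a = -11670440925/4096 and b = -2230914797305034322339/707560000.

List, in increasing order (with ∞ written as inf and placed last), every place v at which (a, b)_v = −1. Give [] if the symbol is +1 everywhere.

[17, inf]

Mod squares: a ≡ -7293, b ≡ -51. Check v ∈ {∞, 2, 3, 5, 7, 11, 13, 17, 19, 23}.
v=7: a=7^0·(≡4), b=7^-2·(≡3) mod 7; (4|7)=+1, (3|7)=-1; (−1)^{0·-2·3}·(+1)^-2·(-1)^0 = +1.
v=5: a=5^2·(≡3), b=5^-4·(≡1) mod 5; (3|5)=-1, (1|5)=+1; (−1)^{2·-4·2}·(-1)^-4·(+1)^2 = +1.
v=17: a=17^1·(≡9), b=17^1·(≡6) mod 17; (9|17)=+1, (6|17)=-1; (−1)^{1·1·8}·(+1)^1·(-1)^1 = -1.
v=19: a=19^0·(≡14), b=19^-2·(≡16) mod 19; (14|19)=-1, (16|19)=+1; (−1)^{0·-2·9}·(-1)^-2·(+1)^0 = +1.
v=2: v_2(a)=-12, v_2(b)=-6; units ≡ 3, 5 (mod 8); ε·ε+αω+βω = 1·0+-12·1+-6·1 ≡ 0  ⇒  (a,b)_2 = +1.
v=13: a=13^1·(≡7), b=13^4·(≡1) mod 13; (7|13)=-1, (1|13)=+1; (−1)^{1·4·6}·(-1)^4·(+1)^1 = +1.
v=∞: -7293 < 0 and -51 < 0  ⇒  (a,b)_∞ = -1.
v=11: a=11^3·(≡6), b=11^10·(≡5) mod 11; (6|11)=-1, (5|11)=+1; (−1)^{3·10·5}·(-1)^10·(+1)^3 = +1.
v=3: a=3^1·(≡2), b=3^11·(≡1) mod 3; (2|3)=-1, (1|3)=+1; (−1)^{1·11·1}·(-1)^11·(+1)^1 = +1.
v=23: a=23^2·(≡11), b=23^0·(≡13) mod 23; (11|23)=-1, (13|23)=+1; (−1)^{2·0·11}·(-1)^0·(+1)^2 = +1.
(-7293, -51 / ℚ) ramifies at {17, ∞}: a division algebra.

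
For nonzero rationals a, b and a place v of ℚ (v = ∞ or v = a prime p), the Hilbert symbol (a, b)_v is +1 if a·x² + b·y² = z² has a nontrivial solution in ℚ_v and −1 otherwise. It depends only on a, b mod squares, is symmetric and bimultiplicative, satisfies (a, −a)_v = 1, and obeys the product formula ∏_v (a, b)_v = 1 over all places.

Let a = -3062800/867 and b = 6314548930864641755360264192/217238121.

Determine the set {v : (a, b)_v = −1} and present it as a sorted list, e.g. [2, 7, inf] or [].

(a, b) ≡ (-22971, 2717) mod (ℚ^×)²; places V = {2, 3, 5, 7, 11, 13, 17, 19, 31, ∞}.
(a,b)_3: α=-1, u≡2; β=-2, v≡2 (mod 3); (2|3)=-1, (2|3)=-1; sign (−1)^0·-1^-2·-1^-1 = -1.
(a,b)_19: α=1, u≡6; β=3, v≡13 (mod 19); (6|19)=+1, (13|19)=-1; sign (−1)^1·+1^3·-1^1 = +1.
(a,b)_2: α=4, β=34; u≡5, v≡5 (mod 8); ε(u)ε(v)=0·0, αω(v)=4·1, βω(u)=34·1; sum ≡ 0  ⇒  +1.
(a,b)_∞: sgn(-22971)=−, sgn(2717)=+, so +1.
(a,b)_11: α=0, u≡2; β=1, v≡3 (mod 11); (2|11)=-1, (3|11)=+1; sign (−1)^0·-1^1·+1^0 = -1.
(a,b)_7: α=0, u≡6; β=4, v≡2 (mod 7); (6|7)=-1, (2|7)=+1; sign (−1)^0·-1^4·+1^0 = +1.
(a,b)_17: α=-2, u≡13; β=-6, v≡11 (mod 17); (13|17)=+1, (11|17)=-1; sign (−1)^0·+1^-6·-1^-2 = +1.
(a,b)_5: α=2, u≡4; β=0, v≡2 (mod 5); (4|5)=+1, (2|5)=-1; sign (−1)^0·+1^0·-1^2 = +1.
(a,b)_31: α=1, u≡3; β=4, v≡14 (mod 31); (3|31)=-1, (14|31)=+1; sign (−1)^0·-1^4·+1^1 = +1.
(a,b)_13: α=1, u≡10; β=3, v≡9 (mod 13); (10|13)=+1, (9|13)=+1; sign (−1)^0·+1^3·+1^1 = +1.
(-22971, 2717 / ℚ) ramifies at {3, 11}: a division algebra.

[3, 11]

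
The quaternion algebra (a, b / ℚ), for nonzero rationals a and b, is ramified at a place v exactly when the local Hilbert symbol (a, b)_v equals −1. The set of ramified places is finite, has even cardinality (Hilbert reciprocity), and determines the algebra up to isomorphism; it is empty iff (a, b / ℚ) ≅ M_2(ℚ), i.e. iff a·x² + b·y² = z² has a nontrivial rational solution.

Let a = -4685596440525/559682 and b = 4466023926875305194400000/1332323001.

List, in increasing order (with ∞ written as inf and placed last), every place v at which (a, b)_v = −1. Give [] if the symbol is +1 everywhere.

Mod squares: a ≡ -5642, b ≡ 239785. Check v ∈ {∞, 2, 3, 5, 7, 11, 13, 17, 19, 23, 31}.
v=5: a=5^2·(≡2), b=5^5·(≡3) mod 5; (2|5)=-1, (3|5)=-1; (−1)^{2·5·2}·(-1)^5·(-1)^2 = -1.
v=19: a=19^2·(≡17), b=19^6·(≡1) mod 19; (17|19)=+1, (1|19)=+1; (−1)^{2·6·9}·(+1)^6·(+1)^2 = +1.
v=11: a=11^2·(≡1), b=11^4·(≡10) mod 11; (1|11)=+1, (10|11)=-1; (−1)^{2·4·5}·(+1)^4·(-1)^2 = +1.
v=2: v_2(a)=-1, v_2(b)=8; units ≡ 3, 1 (mod 8); ε·ε+αω+βω = 1·0+-1·0+8·1 ≡ 0  ⇒  (a,b)_2 = +1.
v=31: a=31^1·(≡25), b=31^1·(≡8) mod 31; (25|31)=+1, (8|31)=+1; (−1)^{1·1·15}·(+1)^1·(+1)^1 = -1.
v=7: a=7^1·(≡6), b=7^1·(≡1) mod 7; (6|7)=-1, (1|7)=+1; (−1)^{1·1·3}·(-1)^1·(+1)^1 = +1.
v=23: a=23^-4·(≡4), b=23^-6·(≡21) mod 23; (4|23)=+1, (21|23)=-1; (−1)^{-4·-6·11}·(+1)^-6·(-1)^-4 = +1.
v=13: a=13^3·(≡7), b=13^3·(≡6) mod 13; (7|13)=-1, (6|13)=-1; (−1)^{3·3·6}·(-1)^3·(-1)^3 = +1.
v=∞: -5642 < 0 and 239785 > 0  ⇒  (a,b)_∞ = +1.
v=17: a=17^0·(≡13), b=17^1·(≡12) mod 17; (13|17)=+1, (12|17)=-1; (−1)^{0·1·8}·(+1)^1·(-1)^0 = +1.
v=3: a=3^2·(≡1), b=3^-2·(≡1) mod 3; (1|3)=+1, (1|3)=+1; (−1)^{2·-2·1}·(+1)^-2·(+1)^2 = +1.
Ram(-5642, 239785) = {5, 31}; no ℚ_5-point on the conic.

[5, 31]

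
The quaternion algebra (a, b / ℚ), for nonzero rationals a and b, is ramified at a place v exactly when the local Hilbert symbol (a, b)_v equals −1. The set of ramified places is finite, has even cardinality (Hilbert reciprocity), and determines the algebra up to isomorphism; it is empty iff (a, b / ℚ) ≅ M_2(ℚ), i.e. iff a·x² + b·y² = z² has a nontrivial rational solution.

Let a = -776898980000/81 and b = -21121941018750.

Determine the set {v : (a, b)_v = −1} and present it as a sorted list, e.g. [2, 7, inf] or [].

[2, 5, 13, 17, 19, inf]

Mod squares: a ≡ -92378, b ≡ -40184430. Check v ∈ {∞, 2, 3, 5, 11, 13, 17, 19, 29}.
v=3: a=3^-4·(≡1), b=3^1·(≡1) mod 3; (1|3)=+1, (1|3)=+1; (−1)^{-4·1·1}·(+1)^1·(+1)^-4 = +1.
v=5: a=5^4·(≡2), b=5^5·(≡4) mod 5; (2|5)=-1, (4|5)=+1; (−1)^{4·5·2}·(-1)^5·(+1)^4 = -1.
v=13: a=13^1·(≡6), b=13^1·(≡10) mod 13; (6|13)=-1, (10|13)=+1; (−1)^{1·1·6}·(-1)^1·(+1)^1 = -1.
v=17: a=17^1·(≡3), b=17^1·(≡1) mod 17; (3|17)=-1, (1|17)=+1; (−1)^{1·1·8}·(-1)^1·(+1)^1 = -1.
v=2: v_2(a)=5, v_2(b)=1; units ≡ 3, 1 (mod 8); ε·ε+αω+βω = 1·0+5·0+1·1 ≡ 1  ⇒  (a,b)_2 = -1.
v=19: a=19^1·(≡12), b=19^1·(≡2) mod 19; (12|19)=-1, (2|19)=-1; (−1)^{1·1·9}·(-1)^1·(-1)^1 = -1.
v=29: a=29^2·(≡23), b=29^3·(≡12) mod 29; (23|29)=+1, (12|29)=-1; (−1)^{2·3·14}·(+1)^3·(-1)^2 = +1.
v=11: a=11^1·(≡2), b=11^1·(≡3) mod 11; (2|11)=-1, (3|11)=+1; (−1)^{1·1·5}·(-1)^1·(+1)^1 = +1.
v=∞: -92378 < 0 and -40184430 < 0  ⇒  (a,b)_∞ = -1.
(-92378, -40184430 / ℚ) ramifies at {2, 5, 13, 17, 19, ∞}: a division algebra.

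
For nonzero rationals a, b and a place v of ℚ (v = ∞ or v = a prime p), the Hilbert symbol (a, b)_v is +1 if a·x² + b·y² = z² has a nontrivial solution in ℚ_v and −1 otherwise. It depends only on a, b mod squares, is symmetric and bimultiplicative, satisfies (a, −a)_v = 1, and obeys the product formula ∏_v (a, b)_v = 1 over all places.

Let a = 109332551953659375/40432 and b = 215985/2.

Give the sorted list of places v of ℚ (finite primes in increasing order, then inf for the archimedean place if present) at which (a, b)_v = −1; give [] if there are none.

Mod squares: a ≡ 385, b ≡ 3570. Check v ∈ {∞, 2, 3, 5, 7, 11, 17, 19}.
v=19: a=19^-2·(≡1), b=19^0·(≡6) mod 19; (1|19)=+1, (6|19)=+1; (−1)^{-2·0·9}·(+1)^0·(+1)^-2 = +1.
v=17: a=17^6·(≡6), b=17^1·(≡3) mod 17; (6|17)=-1, (3|17)=-1; (−1)^{6·1·8}·(-1)^1·(-1)^6 = -1.
v=∞: 385 > 0 and 3570 > 0  ⇒  (a,b)_∞ = +1.
v=5: a=5^5·(≡3), b=5^1·(≡1) mod 5; (3|5)=-1, (1|5)=+1; (−1)^{5·1·2}·(-1)^1·(+1)^5 = -1.
v=2: v_2(a)=-4, v_2(b)=-1; units ≡ 1, 1 (mod 8); ε·ε+αω+βω = 0·0+-4·0+-1·0 ≡ 0  ⇒  (a,b)_2 = +1.
v=3: a=3^2·(≡1), b=3^1·(≡2) mod 3; (1|3)=+1, (2|3)=-1; (−1)^{2·1·1}·(+1)^1·(-1)^2 = +1.
v=7: a=7^-1·(≡5), b=7^1·(≡3) mod 7; (5|7)=-1, (3|7)=-1; (−1)^{-1·1·3}·(-1)^1·(-1)^-1 = -1.
v=11: a=11^5·(≡8), b=11^2·(≡7) mod 11; (8|11)=-1, (7|11)=-1; (−1)^{5·2·5}·(-1)^2·(-1)^5 = -1.
|Ram(385, 3570)| = 4, even; anisotropic at {5, 7, 11, 17}.

[5, 7, 11, 17]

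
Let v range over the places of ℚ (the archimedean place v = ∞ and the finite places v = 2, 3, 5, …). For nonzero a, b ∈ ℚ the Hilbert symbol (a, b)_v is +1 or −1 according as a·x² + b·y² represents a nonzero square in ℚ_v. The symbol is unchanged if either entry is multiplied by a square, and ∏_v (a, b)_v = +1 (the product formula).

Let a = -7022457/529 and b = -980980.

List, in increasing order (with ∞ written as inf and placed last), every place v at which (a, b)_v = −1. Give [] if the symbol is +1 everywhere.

Mod squares: a ≡ -57, b ≡ -5005. Check v ∈ {∞, 2, 3, 5, 7, 11, 13, 19, 23}.
v=3: a=3^7·(≡2), b=3^0·(≡2) mod 3; (2|3)=-1, (2|3)=-1; (−1)^{7·0·1}·(-1)^0·(-1)^7 = -1.
v=19: a=19^1·(≡5), b=19^0·(≡9) mod 19; (5|19)=+1, (9|19)=+1; (−1)^{1·0·9}·(+1)^0·(+1)^1 = +1.
v=13: a=13^2·(≡11), b=13^1·(≡5) mod 13; (11|13)=-1, (5|13)=-1; (−1)^{2·1·6}·(-1)^1·(-1)^2 = -1.
v=5: a=5^0·(≡2), b=5^1·(≡4) mod 5; (2|5)=-1, (4|5)=+1; (−1)^{0·1·2}·(-1)^1·(+1)^0 = -1.
v=11: a=11^0·(≡9), b=11^1·(≡8) mod 11; (9|11)=+1, (8|11)=-1; (−1)^{0·1·5}·(+1)^1·(-1)^0 = +1.
v=7: a=7^0·(≡5), b=7^3·(≡3) mod 7; (5|7)=-1, (3|7)=-1; (−1)^{0·3·3}·(-1)^3·(-1)^0 = -1.
v=2: v_2(a)=0, v_2(b)=2; units ≡ 7, 3 (mod 8); ε·ε+αω+βω = 1·1+0·1+2·0 ≡ 1  ⇒  (a,b)_2 = -1.
v=23: a=23^-2·(≡18), b=23^0·(≡16) mod 23; (18|23)=+1, (16|23)=+1; (−1)^{-2·0·11}·(+1)^0·(+1)^-2 = +1.
v=∞: -57 < 0 and -5005 < 0  ⇒  (a,b)_∞ = -1.
Ram(-57, -5005) = {2, 3, 5, 7, 13, ∞}; no ℚ_2-point on the conic.

[2, 3, 5, 7, 13, inf]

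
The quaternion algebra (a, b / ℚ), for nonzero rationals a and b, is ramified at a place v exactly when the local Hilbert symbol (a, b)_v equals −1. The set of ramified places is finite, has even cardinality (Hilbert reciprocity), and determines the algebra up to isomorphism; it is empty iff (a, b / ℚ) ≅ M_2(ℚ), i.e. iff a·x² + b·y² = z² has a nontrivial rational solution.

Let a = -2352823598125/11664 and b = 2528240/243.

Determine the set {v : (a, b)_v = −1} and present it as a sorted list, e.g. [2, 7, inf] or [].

[3, 5]

(a, b) ≡ (-13, 2805) mod (ℚ^×)²; places V = {2, 3, 5, 7, 11, 13, 17, ∞}.
(a,b)_17: α=2, u≡2; β=1, v≡11 (mod 17); (2|17)=+1, (11|17)=-1; sign (−1)^0·+1^1·-1^2 = +1.
(a,b)_2: α=-4, β=4; u≡3, v≡5 (mod 8); ε(u)ε(v)=1·0, αω(v)=-4·1, βω(u)=4·1; sum ≡ 0  ⇒  +1.
(a,b)_∞: sgn(-13)=−, sgn(2805)=+, so +1.
(a,b)_7: α=2, u≡4; β=0, v≡3 (mod 7); (4|7)=+1, (3|7)=-1; sign (−1)^0·+1^0·-1^2 = +1.
(a,b)_11: α=2, u≡5; β=1, v≡6 (mod 11); (5|11)=+1, (6|11)=-1; sign (−1)^0·+1^1·-1^2 = +1.
(a,b)_13: α=3, u≡12; β=2, v≡4 (mod 13); (12|13)=+1, (4|13)=+1; sign (−1)^0·+1^2·+1^3 = +1.
(a,b)_3: α=-6, u≡2; β=-5, v≡2 (mod 3); (2|3)=-1, (2|3)=-1; sign (−1)^0·-1^-5·-1^-6 = -1.
(a,b)_5: α=4, u≡2; β=1, v≡1 (mod 5); (2|5)=-1, (1|5)=+1; sign (−1)^0·-1^1·+1^4 = -1.
(-13, 2805 / ℚ) ramifies at {3, 5}: a division algebra.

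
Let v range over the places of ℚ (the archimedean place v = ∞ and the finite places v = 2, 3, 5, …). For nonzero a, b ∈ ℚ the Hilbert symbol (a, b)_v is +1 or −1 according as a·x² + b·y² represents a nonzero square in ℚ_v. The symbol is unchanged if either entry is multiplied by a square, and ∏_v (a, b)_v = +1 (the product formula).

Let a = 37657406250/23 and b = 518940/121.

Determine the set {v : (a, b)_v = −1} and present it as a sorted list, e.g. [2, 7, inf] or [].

Mod squares: a ≡ 76038, b ≡ 15. Check v ∈ {∞, 2, 3, 5, 11, 19, 23, 29, 31}.
v=31: a=31^0·(≡22), b=31^2·(≡6) mod 31; (22|31)=-1, (6|31)=-1; (−1)^{0·2·15}·(-1)^2·(-1)^0 = +1.
v=19: a=19^1·(≡13), b=19^0·(≡18) mod 19; (13|19)=-1, (18|19)=-1; (−1)^{1·0·9}·(-1)^0·(-1)^1 = -1.
v=5: a=5^6·(≡3), b=5^1·(≡3) mod 5; (3|5)=-1, (3|5)=-1; (−1)^{6·1·2}·(-1)^1·(-1)^6 = -1.
v=11: a=11^0·(≡2), b=11^-2·(≡4) mod 11; (2|11)=-1, (4|11)=+1; (−1)^{0·-2·5}·(-1)^-2·(+1)^0 = +1.
v=29: a=29^1·(≡21), b=29^0·(≡26) mod 29; (21|29)=-1, (26|29)=-1; (−1)^{1·0·14}·(-1)^0·(-1)^1 = -1.
v=23: a=23^-1·(≡14), b=23^0·(≡10) mod 23; (14|23)=-1, (10|23)=-1; (−1)^{-1·0·11}·(-1)^0·(-1)^-1 = -1.
v=3: a=3^7·(≡2), b=3^3·(≡2) mod 3; (2|3)=-1, (2|3)=-1; (−1)^{7·3·1}·(-1)^3·(-1)^7 = -1.
v=2: v_2(a)=1, v_2(b)=2; units ≡ 3, 7 (mod 8); ε·ε+αω+βω = 1·1+1·0+2·1 ≡ 1  ⇒  (a,b)_2 = -1.
v=∞: 76038 > 0 and 15 > 0  ⇒  (a,b)_∞ = +1.
|Ram(76038, 15)| = 6, even; anisotropic at {2, 3, 5, 19, 23, 29}.

[2, 3, 5, 19, 23, 29]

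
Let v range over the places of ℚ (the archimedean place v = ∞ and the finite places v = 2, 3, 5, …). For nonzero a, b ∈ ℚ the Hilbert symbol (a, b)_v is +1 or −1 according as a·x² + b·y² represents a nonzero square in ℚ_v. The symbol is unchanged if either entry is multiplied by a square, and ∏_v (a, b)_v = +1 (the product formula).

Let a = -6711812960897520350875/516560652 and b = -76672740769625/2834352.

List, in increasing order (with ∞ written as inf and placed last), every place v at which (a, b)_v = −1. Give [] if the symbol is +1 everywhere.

(a, b) ≡ (-2145, -195) mod (ℚ^×)²; places V = {2, 3, 5, 7, 11, 13, 31, ∞}.
(a,b)_5: α=3, u≡4; β=3, v≡4 (mod 5); (4|5)=+1, (4|5)=+1; sign (−1)^0·+1^3·+1^3 = +1.
(a,b)_3: α=-17, u≡2; β=-11, v≡1 (mod 3); (2|3)=-1, (1|3)=+1; sign (−1)^1·-1^-11·+1^-17 = +1.
(a,b)_∞: sgn(-2145)=−, sgn(-195)=−, so -1.
(a,b)_2: α=-2, β=-4; u≡7, v≡5 (mod 8); ε(u)ε(v)=1·0, αω(v)=-2·1, βω(u)=-4·0; sum ≡ 0  ⇒  +1.
(a,b)_7: α=6, u≡4; β=4, v≡1 (mod 7); (4|7)=+1, (1|7)=+1; sign (−1)^0·+1^4·+1^6 = +1.
(a,b)_13: α=5, u≡4; β=3, v≡2 (mod 13); (4|13)=+1, (2|13)=-1; sign (−1)^0·+1^3·-1^5 = -1.
(a,b)_31: α=4, u≡9; β=2, v≡29 (mod 31); (9|31)=+1, (29|31)=-1; sign (−1)^0·+1^2·-1^4 = +1.
(a,b)_11: α=3, u≡1; β=2, v≡3 (mod 11); (1|11)=+1, (3|11)=+1; sign (−1)^0·+1^2·+1^3 = +1.
(-2145, -195 / ℚ) ramifies at {13, ∞}: a division algebra.

[13, inf]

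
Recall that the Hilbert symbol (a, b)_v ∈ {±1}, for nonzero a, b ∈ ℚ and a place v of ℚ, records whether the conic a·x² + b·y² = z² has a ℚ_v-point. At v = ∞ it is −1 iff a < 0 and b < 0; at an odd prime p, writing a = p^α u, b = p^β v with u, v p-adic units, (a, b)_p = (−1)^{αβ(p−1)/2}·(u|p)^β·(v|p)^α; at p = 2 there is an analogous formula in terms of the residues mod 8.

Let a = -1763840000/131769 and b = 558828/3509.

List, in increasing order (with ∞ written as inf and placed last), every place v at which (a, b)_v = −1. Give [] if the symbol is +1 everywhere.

(a, b) ≡ (-689, 1247) mod (ℚ^×)²; places V = {2, 3, 5, 11, 13, 19, 29, 43, 53, ∞}.
(a,b)_29: α=0, u≡4; β=-1, v≡17 (mod 29); (4|29)=+1, (17|29)=-1; sign (−1)^0·+1^-1·-1^0 = +1.
(a,b)_∞: sgn(-689)=−, sgn(1247)=+, so +1.
(a,b)_5: α=4, u≡4; β=0, v≡2 (mod 5); (4|5)=+1, (2|5)=-1; sign (−1)^0·+1^0·-1^4 = +1.
(a,b)_53: α=1, u≡36; β=0, v≡43 (mod 53); (36|53)=+1, (43|53)=+1; sign (−1)^0·+1^0·+1^1 = +1.
(a,b)_3: α=-2, u≡1; β=2, v≡2 (mod 3); (1|3)=+1, (2|3)=-1; sign (−1)^0·+1^2·-1^-2 = +1.
(a,b)_2: α=12, β=2; u≡7, v≡7 (mod 8); ε(u)ε(v)=1·1, αω(v)=12·0, βω(u)=2·0; sum ≡ 1  ⇒  -1.
(a,b)_43: α=0, u≡18; β=1, v≡7 (mod 43); (18|43)=-1, (7|43)=-1; sign (−1)^0·-1^1·-1^0 = -1.
(a,b)_11: α=-4, u≡5; β=-2, v≡4 (mod 11); (5|11)=+1, (4|11)=+1; sign (−1)^0·+1^-2·+1^-4 = +1.
(a,b)_13: α=1, u≡12; β=0, v≡3 (mod 13); (12|13)=+1, (3|13)=+1; sign (−1)^0·+1^0·+1^1 = +1.
(a,b)_19: α=0, u≡18; β=2, v≡8 (mod 19); (18|19)=-1, (8|19)=-1; sign (−1)^0·-1^2·-1^0 = +1.
Ram(-689, 1247) = {2, 43}; no ℚ_2-point on the conic.

[2, 43]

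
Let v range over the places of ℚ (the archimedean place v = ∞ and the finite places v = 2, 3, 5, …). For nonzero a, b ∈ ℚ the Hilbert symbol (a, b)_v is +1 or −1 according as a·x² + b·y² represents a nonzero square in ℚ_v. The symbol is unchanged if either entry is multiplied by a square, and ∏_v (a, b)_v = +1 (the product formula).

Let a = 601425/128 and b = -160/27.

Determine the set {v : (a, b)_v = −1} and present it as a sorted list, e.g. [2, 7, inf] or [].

[]

Mod squares: a ≡ 66, b ≡ -30. Check v ∈ {∞, 2, 3, 5, 11}.
v=5: a=5^2·(≡4), b=5^1·(≡4) mod 5; (4|5)=+1, (4|5)=+1; (−1)^{2·1·2}·(+1)^1·(+1)^2 = +1.
v=∞: 66 > 0 and -30 < 0  ⇒  (a,b)_∞ = +1.
v=11: a=11^1·(≡7), b=11^0·(≡1) mod 11; (7|11)=-1, (1|11)=+1; (−1)^{1·0·5}·(-1)^0·(+1)^1 = +1.
v=3: a=3^7·(≡1), b=3^-3·(≡2) mod 3; (1|3)=+1, (2|3)=-1; (−1)^{7·-3·1}·(+1)^-3·(-1)^7 = +1.
v=2: v_2(a)=-7, v_2(b)=5; units ≡ 1, 1 (mod 8); ε·ε+αω+βω = 0·0+-7·0+5·0 ≡ 0  ⇒  (a,b)_2 = +1.
Ram(a, b) = ∅: the form 66·x² + -30·y² − z² is isotropic over every ℚ_v, so by Hasse–Minkowski it is isotropic over ℚ.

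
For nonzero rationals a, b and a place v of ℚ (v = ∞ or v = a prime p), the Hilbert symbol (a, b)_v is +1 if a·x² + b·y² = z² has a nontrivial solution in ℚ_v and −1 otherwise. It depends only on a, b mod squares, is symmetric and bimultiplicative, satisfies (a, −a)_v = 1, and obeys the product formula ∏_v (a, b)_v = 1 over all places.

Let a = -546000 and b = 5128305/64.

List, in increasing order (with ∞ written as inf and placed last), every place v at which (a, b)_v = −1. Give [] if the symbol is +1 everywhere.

[5, 7]

(a, b) ≡ (-1365, 105) mod (ℚ^×)²; places V = {2, 3, 5, 7, 13, 17, ∞}.
(a,b)_3: α=1, u≡1; β=1, v≡2 (mod 3); (1|3)=+1, (2|3)=-1; sign (−1)^1·+1^1·-1^1 = +1.
(a,b)_17: α=0, u≡6; β=2, v≡5 (mod 17); (6|17)=-1, (5|17)=-1; sign (−1)^0·-1^2·-1^0 = +1.
(a,b)_∞: sgn(-1365)=−, sgn(105)=+, so +1.
(a,b)_5: α=3, u≡2; β=1, v≡4 (mod 5); (2|5)=-1, (4|5)=+1; sign (−1)^0·-1^1·+1^3 = -1.
(a,b)_13: α=1, u≡3; β=2, v≡10 (mod 13); (3|13)=+1, (10|13)=+1; sign (−1)^0·+1^2·+1^1 = +1.
(a,b)_2: α=4, β=-6; u≡3, v≡1 (mod 8); ε(u)ε(v)=1·0, αω(v)=4·0, βω(u)=-6·1; sum ≡ 0  ⇒  +1.
(a,b)_7: α=1, u≡1; β=1, v≡2 (mod 7); (1|7)=+1, (2|7)=+1; sign (−1)^1·+1^1·+1^1 = -1.
Ram(-1365, 105) = {5, 7}; no ℚ_5-point on the conic.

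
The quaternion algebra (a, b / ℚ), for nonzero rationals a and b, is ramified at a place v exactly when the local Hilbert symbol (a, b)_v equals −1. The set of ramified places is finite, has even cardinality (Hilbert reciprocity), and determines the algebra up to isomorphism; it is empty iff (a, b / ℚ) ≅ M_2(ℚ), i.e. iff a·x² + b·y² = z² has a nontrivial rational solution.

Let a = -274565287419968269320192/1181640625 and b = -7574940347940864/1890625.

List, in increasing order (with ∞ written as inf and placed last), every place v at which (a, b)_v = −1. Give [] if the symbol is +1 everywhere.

Mod squares: a ≡ -17917, b ≡ -41. Check v ∈ {∞, 2, 3, 5, 11, 19, 23, 41}.
v=11: a=11^-2·(≡8), b=11^-2·(≡5) mod 11; (8|11)=-1, (5|11)=+1; (−1)^{-2·-2·5}·(-1)^-2·(+1)^-2 = +1.
v=41: a=41^1·(≡11), b=41^1·(≡39) mod 41; (11|41)=-1, (39|41)=+1; (−1)^{1·1·20}·(-1)^1·(+1)^1 = -1.
v=2: v_2(a)=24, v_2(b)=14; units ≡ 3, 7 (mod 8); ε·ε+αω+βω = 1·1+24·0+14·1 ≡ 1  ⇒  (a,b)_2 = -1.
v=3: a=3^14·(≡2), b=3^10·(≡1) mod 3; (2|3)=-1, (1|3)=+1; (−1)^{14·10·1}·(-1)^10·(+1)^14 = +1.
v=5: a=5^-10·(≡3), b=5^-6·(≡1) mod 5; (3|5)=-1, (1|5)=+1; (−1)^{-10·-6·2}·(-1)^-6·(+1)^-10 = +1.
v=19: a=19^3·(≡6), b=19^2·(≡6) mod 19; (6|19)=+1, (6|19)=+1; (−1)^{3·2·9}·(+1)^2·(+1)^3 = +1.
v=∞: -17917 < 0 and -41 < 0  ⇒  (a,b)_∞ = -1.
v=23: a=23^3·(≡4), b=23^2·(≡7) mod 23; (4|23)=+1, (7|23)=-1; (−1)^{3·2·11}·(+1)^2·(-1)^3 = -1.
(-17917, -41 / ℚ) ramifies at {2, 23, 41, ∞}: a division algebra.

[2, 23, 41, inf]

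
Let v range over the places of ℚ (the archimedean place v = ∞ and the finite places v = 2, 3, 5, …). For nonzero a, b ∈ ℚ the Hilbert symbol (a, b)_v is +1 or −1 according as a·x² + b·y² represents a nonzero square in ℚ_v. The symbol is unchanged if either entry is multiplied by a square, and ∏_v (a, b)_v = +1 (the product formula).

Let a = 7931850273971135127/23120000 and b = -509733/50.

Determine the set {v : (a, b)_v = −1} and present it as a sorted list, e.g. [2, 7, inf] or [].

[29, 31]

Mod squares: a ≡ 138446, b ≡ -12586. Check v ∈ {∞, 2, 3, 5, 7, 11, 17, 29, 31}.
v=11: a=11^1·(≡8), b=11^0·(≡3) mod 11; (8|11)=-1, (3|11)=+1; (−1)^{1·0·5}·(-1)^0·(+1)^1 = +1.
v=5: a=5^-4·(≡1), b=5^-2·(≡1) mod 5; (1|5)=+1, (1|5)=+1; (−1)^{-4·-2·2}·(+1)^-2·(+1)^-4 = +1.
v=2: v_2(a)=-7, v_2(b)=-1; units ≡ 7, 3 (mod 8); ε·ε+αω+βω = 1·1+-7·1+-1·0 ≡ 0  ⇒  (a,b)_2 = +1.
v=∞: 138446 > 0 and -12586 < 0  ⇒  (a,b)_∞ = +1.
v=17: a=17^-2·(≡13), b=17^0·(≡5) mod 17; (13|17)=+1, (5|17)=-1; (−1)^{-2·0·8}·(+1)^0·(-1)^-2 = +1.
v=3: a=3^10·(≡2), b=3^4·(≡2) mod 3; (2|3)=-1, (2|3)=-1; (−1)^{10·4·1}·(-1)^4·(-1)^10 = +1.
v=31: a=31^3·(≡7), b=31^1·(≡14) mod 31; (7|31)=+1, (14|31)=+1; (−1)^{3·1·15}·(+1)^1·(+1)^3 = -1.
v=7: a=7^5·(≡5), b=7^1·(≡2) mod 7; (5|7)=-1, (2|7)=+1; (−1)^{5·1·3}·(-1)^1·(+1)^5 = +1.
v=29: a=29^3·(≡2), b=29^1·(≡4) mod 29; (2|29)=-1, (4|29)=+1; (−1)^{3·1·14}·(-1)^1·(+1)^3 = -1.
Ram(138446, -12586) = {29, 31}; no ℚ_29-point on the conic.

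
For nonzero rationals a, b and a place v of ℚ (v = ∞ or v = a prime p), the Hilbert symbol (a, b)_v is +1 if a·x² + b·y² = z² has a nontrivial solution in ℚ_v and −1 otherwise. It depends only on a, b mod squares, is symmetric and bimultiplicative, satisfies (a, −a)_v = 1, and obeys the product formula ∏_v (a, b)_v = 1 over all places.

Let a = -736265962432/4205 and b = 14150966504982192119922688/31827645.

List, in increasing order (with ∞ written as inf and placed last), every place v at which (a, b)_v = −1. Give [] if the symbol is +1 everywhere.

[17, 23]

(a, b) ≡ (-24035, 935) mod (ℚ^×)²; places V = {2, 3, 5, 7, 11, 13, 17, 19, 23, 29, ∞}.
(a,b)_7: α=2, u≡5; β=2, v≡1 (mod 7); (5|7)=-1, (1|7)=+1; sign (−1)^0·-1^2·+1^2 = +1.
(a,b)_3: α=0, u≡1; β=-2, v≡2 (mod 3); (1|3)=+1, (2|3)=-1; sign (−1)^0·+1^-2·-1^0 = +1.
(a,b)_23: α=1, u≡2; β=2, v≡17 (mod 23); (2|23)=+1, (17|23)=-1; sign (−1)^0·+1^2·-1^1 = -1.
(a,b)_2: α=6, β=14; u≡5, v≡7 (mod 8); ε(u)ε(v)=0·1, αω(v)=6·0, βω(u)=14·1; sum ≡ 0  ⇒  +1.
(a,b)_5: α=-1, u≡3; β=-1, v≡2 (mod 5); (3|5)=-1, (2|5)=-1; sign (−1)^0·-1^-1·-1^-1 = +1.
(a,b)_29: α=-2, u≡28; β=-4, v≡28 (mod 29); (28|29)=+1, (28|29)=+1; sign (−1)^0·+1^-4·+1^-2 = +1.
(a,b)_11: α=1, u≡1; β=3, v≡2 (mod 11); (1|11)=+1, (2|11)=-1; sign (−1)^1·+1^3·-1^1 = +1.
(a,b)_13: α=2, u≡11; β=2, v≡9 (mod 13); (11|13)=-1, (9|13)=+1; sign (−1)^0·-1^2·+1^2 = +1.
(a,b)_∞: sgn(-24035)=−, sgn(935)=+, so +1.
(a,b)_17: α=2, u≡6; β=7, v≡15 (mod 17); (6|17)=-1, (15|17)=+1; sign (−1)^0·-1^7·+1^2 = -1.
(a,b)_19: α=1, u≡8; β=2, v≡1 (mod 19); (8|19)=-1, (1|19)=+1; sign (−1)^0·-1^2·+1^1 = +1.
|Ram(-24035, 935)| = 2, even; anisotropic at {17, 23}.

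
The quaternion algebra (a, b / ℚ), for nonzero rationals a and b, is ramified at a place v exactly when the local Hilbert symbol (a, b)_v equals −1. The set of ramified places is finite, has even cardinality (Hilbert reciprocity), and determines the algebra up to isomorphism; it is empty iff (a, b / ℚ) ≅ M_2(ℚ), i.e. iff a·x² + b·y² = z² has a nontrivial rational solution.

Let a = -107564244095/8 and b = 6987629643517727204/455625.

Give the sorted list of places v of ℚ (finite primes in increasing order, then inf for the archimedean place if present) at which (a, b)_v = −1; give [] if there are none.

[11, 19]

(a, b) ≡ (-190, 209) mod (ℚ^×)²; places V = {2, 3, 5, 7, 11, 13, 19, 23, ∞}.
(a,b)_5: α=1, u≡2; β=-4, v≡1 (mod 5); (2|5)=-1, (1|5)=+1; sign (−1)^0·-1^-4·+1^1 = +1.
(a,b)_19: α=3, u≡9; β=5, v≡1 (mod 19); (9|19)=+1, (1|19)=+1; sign (−1)^1·+1^5·+1^3 = -1.
(a,b)_∞: sgn(-190)=−, sgn(209)=+, so +1.
(a,b)_7: α=2, u≡5; β=2, v≡6 (mod 7); (5|7)=-1, (6|7)=-1; sign (−1)^0·-1^2·-1^2 = +1.
(a,b)_13: α=0, u≡7; β=2, v≡9 (mod 13); (7|13)=-1, (9|13)=+1; sign (−1)^0·-1^2·+1^0 = +1.
(a,b)_3: α=0, u≡2; β=-6, v≡2 (mod 3); (2|3)=-1, (2|3)=-1; sign (−1)^0·-1^-6·-1^0 = +1.
(a,b)_11: α=2, u≡6; β=5, v≡6 (mod 11); (6|11)=-1, (6|11)=-1; sign (−1)^0·-1^5·-1^2 = -1.
(a,b)_23: α=2, u≡7; β=2, v≡2 (mod 23); (7|23)=-1, (2|23)=+1; sign (−1)^0·-1^2·+1^2 = +1.
(a,b)_2: α=-3, β=2; u≡1, v≡1 (mod 8); ε(u)ε(v)=0·0, αω(v)=-3·0, βω(u)=2·0; sum ≡ 0  ⇒  +1.
|Ram(-190, 209)| = 2, even; anisotropic at {11, 19}.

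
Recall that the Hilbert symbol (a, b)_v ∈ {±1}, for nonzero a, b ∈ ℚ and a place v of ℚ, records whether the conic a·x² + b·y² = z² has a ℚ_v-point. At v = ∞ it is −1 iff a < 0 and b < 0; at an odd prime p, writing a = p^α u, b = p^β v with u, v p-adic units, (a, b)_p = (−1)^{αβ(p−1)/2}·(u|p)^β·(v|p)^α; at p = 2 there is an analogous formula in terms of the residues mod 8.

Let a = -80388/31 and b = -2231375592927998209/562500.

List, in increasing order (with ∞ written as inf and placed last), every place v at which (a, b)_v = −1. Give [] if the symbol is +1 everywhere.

[31, inf]

(a, b) ≡ (-69223, -9889) mod (ℚ^×)²; places V = {2, 3, 5, 7, 11, 29, 31, ∞}.
(a,b)_3: α=2, u≡2; β=-2, v≡2 (mod 3); (2|3)=-1, (2|3)=-1; sign (−1)^0·-1^-2·-1^2 = +1.
(a,b)_5: α=0, u≡2; β=-6, v≡1 (mod 5); (2|5)=-1, (1|5)=+1; sign (−1)^0·-1^-6·+1^0 = +1.
(a,b)_29: α=1, u≡6; β=3, v≡22 (mod 29); (6|29)=+1, (22|29)=+1; sign (−1)^0·+1^3·+1^1 = +1.
(a,b)_31: α=-1, u≡26; β=5, v≡11 (mod 31); (26|31)=-1, (11|31)=-1; sign (−1)^1·-1^5·-1^-1 = -1.
(a,b)_7: α=1, u≡1; β=4, v≡2 (mod 7); (1|7)=+1, (2|7)=+1; sign (−1)^0·+1^4·+1^1 = +1.
(a,b)_2: α=2, β=-2; u≡1, v≡7 (mod 8); ε(u)ε(v)=0·1, αω(v)=2·0, βω(u)=-2·0; sum ≡ 0  ⇒  +1.
(a,b)_11: α=1, u≡2; β=3, v≡4 (mod 11); (2|11)=-1, (4|11)=+1; sign (−1)^1·-1^3·+1^1 = +1.
(a,b)_∞: sgn(-69223)=−, sgn(-9889)=−, so -1.
|Ram(-69223, -9889)| = 2, even; anisotropic at {31, ∞}.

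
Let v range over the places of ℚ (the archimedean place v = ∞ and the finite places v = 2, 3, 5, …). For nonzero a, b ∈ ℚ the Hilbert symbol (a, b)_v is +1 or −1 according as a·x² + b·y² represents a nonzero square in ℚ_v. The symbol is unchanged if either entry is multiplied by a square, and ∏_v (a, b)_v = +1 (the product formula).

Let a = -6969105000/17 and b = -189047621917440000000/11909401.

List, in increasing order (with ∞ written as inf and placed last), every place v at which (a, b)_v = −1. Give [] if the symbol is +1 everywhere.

(a, b) ≡ (-14586, -1235) mod (ℚ^×)²; places V = {2, 3, 5, 7, 11, 13, 17, 19, 29, ∞}.
(a,b)_19: α=2, u≡6; β=3, v≡5 (mod 19); (6|19)=+1, (5|19)=+1; sign (−1)^0·+1^3·+1^2 = +1.
(a,b)_3: α=3, u≡1; β=4, v≡1 (mod 3); (1|3)=+1, (1|3)=+1; sign (−1)^0·+1^4·+1^3 = +1.
(a,b)_29: α=0, u≡23; β=-2, v≡27 (mod 29); (23|29)=+1, (27|29)=-1; sign (−1)^0·+1^-2·-1^0 = +1.
(a,b)_11: α=1, u≡9; β=2, v≡10 (mod 11); (9|11)=+1, (10|11)=-1; sign (−1)^0·+1^2·-1^1 = -1.
(a,b)_2: α=3, β=14; u≡3, v≡5 (mod 8); ε(u)ε(v)=1·0, αω(v)=3·1, βω(u)=14·1; sum ≡ 1  ⇒  -1.
(a,b)_∞: sgn(-14586)=−, sgn(-1235)=−, so -1.
(a,b)_5: α=4, u≡1; β=7, v≡3 (mod 5); (1|5)=+1, (3|5)=-1; sign (−1)^0·+1^7·-1^4 = +1.
(a,b)_13: α=1, u≡1; β=3, v≡10 (mod 13); (1|13)=+1, (10|13)=+1; sign (−1)^0·+1^3·+1^1 = +1.
(a,b)_17: α=-1, u≡1; β=-2, v≡11 (mod 17); (1|17)=+1, (11|17)=-1; sign (−1)^0·+1^-2·-1^-1 = -1.
(a,b)_7: α=0, u≡1; β=-2, v≡4 (mod 7); (1|7)=+1, (4|7)=+1; sign (−1)^0·+1^-2·+1^0 = +1.
(-14586, -1235 / ℚ) ramifies at {2, 11, 17, ∞}: a division algebra.

[2, 11, 17, inf]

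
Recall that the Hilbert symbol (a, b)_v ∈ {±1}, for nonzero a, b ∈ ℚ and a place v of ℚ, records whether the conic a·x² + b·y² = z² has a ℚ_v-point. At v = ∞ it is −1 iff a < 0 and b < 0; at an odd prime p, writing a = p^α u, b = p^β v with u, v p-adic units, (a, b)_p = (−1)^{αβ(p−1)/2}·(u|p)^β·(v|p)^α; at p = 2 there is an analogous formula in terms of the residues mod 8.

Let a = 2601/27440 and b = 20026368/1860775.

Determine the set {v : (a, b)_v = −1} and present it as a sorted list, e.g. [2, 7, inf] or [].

[2, 5, 41, 53]

Mod squares: a ≡ 35, b ≡ 67363. Check v ∈ {∞, 2, 3, 5, 7, 17, 31, 41, 53}.
v=2: v_2(a)=-4, v_2(b)=10; units ≡ 3, 3 (mod 8); ε·ε+αω+βω = 1·1+-4·1+10·1 ≡ 1  ⇒  (a,b)_2 = -1.
v=3: a=3^2·(≡2), b=3^2·(≡1) mod 3; (2|3)=-1, (1|3)=+1; (−1)^{2·2·1}·(-1)^2·(+1)^2 = +1.
v=41: a=41^0·(≡24), b=41^1·(≡19) mod 41; (24|41)=-1, (19|41)=-1; (−1)^{0·1·20}·(-1)^1·(-1)^0 = -1.
v=17: a=17^2·(≡13), b=17^0·(≡16) mod 17; (13|17)=+1, (16|17)=+1; (−1)^{2·0·8}·(+1)^0·(+1)^2 = +1.
v=31: a=31^0·(≡18), b=31^-1·(≡3) mod 31; (18|31)=+1, (3|31)=-1; (−1)^{0·-1·15}·(+1)^-1·(-1)^0 = +1.
v=7: a=7^-3·(≡6), b=7^-4·(≡1) mod 7; (6|7)=-1, (1|7)=+1; (−1)^{-3·-4·3}·(-1)^-4·(+1)^-3 = +1.
v=53: a=53^0·(≡30), b=53^1·(≡17) mod 53; (30|53)=-1, (17|53)=+1; (−1)^{0·1·26}·(-1)^1·(+1)^0 = -1.
v=∞: 35 > 0 and 67363 > 0  ⇒  (a,b)_∞ = +1.
v=5: a=5^-1·(≡2), b=5^-2·(≡3) mod 5; (2|5)=-1, (3|5)=-1; (−1)^{-1·-2·2}·(-1)^-2·(-1)^-1 = -1.
Ram(35, 67363) = {2, 5, 41, 53}; no ℚ_2-point on the conic.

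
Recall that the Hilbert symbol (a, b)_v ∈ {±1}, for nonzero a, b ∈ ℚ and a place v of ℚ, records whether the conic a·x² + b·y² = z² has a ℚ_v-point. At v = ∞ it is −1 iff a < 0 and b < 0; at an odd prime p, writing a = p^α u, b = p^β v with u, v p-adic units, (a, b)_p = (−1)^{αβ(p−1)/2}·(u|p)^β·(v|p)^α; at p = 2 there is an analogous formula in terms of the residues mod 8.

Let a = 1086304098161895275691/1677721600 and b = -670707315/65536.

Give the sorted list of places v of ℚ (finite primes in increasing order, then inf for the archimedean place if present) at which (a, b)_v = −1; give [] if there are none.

Mod squares: a ≡ 19, b ≡ -206435. Check v ∈ {∞, 2, 3, 5, 7, 17, 19, 41, 53}.
v=53: a=53^2·(≡51), b=53^1·(≡23) mod 53; (51|53)=-1, (23|53)=-1; (−1)^{2·1·26}·(-1)^1·(-1)^2 = -1.
v=3: a=3^8·(≡1), b=3^2·(≡1) mod 3; (1|3)=+1, (1|3)=+1; (−1)^{8·2·1}·(+1)^2·(+1)^8 = +1.
v=19: a=19^5·(≡1), b=19^3·(≡13) mod 19; (1|19)=+1, (13|19)=-1; (−1)^{5·3·9}·(+1)^3·(-1)^5 = +1.
v=41: a=41^2·(≡11), b=41^1·(≡9) mod 41; (11|41)=-1, (9|41)=+1; (−1)^{2·1·20}·(-1)^1·(+1)^2 = -1.
v=2: v_2(a)=-26, v_2(b)=-16; units ≡ 3, 5 (mod 8); ε·ε+αω+βω = 1·0+-26·1+-16·1 ≡ 0  ⇒  (a,b)_2 = +1.
v=∞: 19 > 0 and -206435 < 0  ⇒  (a,b)_∞ = +1.
v=17: a=17^2·(≡1), b=17^0·(≡9) mod 17; (1|17)=+1, (9|17)=+1; (−1)^{2·0·8}·(+1)^0·(+1)^2 = +1.
v=7: a=7^2·(≡5), b=7^0·(≡1) mod 7; (5|7)=-1, (1|7)=+1; (−1)^{2·0·3}·(-1)^0·(+1)^2 = +1.
v=5: a=5^-2·(≡4), b=5^1·(≡2) mod 5; (4|5)=+1, (2|5)=-1; (−1)^{-2·1·2}·(+1)^1·(-1)^-2 = +1.
|Ram(19, -206435)| = 2, even; anisotropic at {41, 53}.

[41, 53]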